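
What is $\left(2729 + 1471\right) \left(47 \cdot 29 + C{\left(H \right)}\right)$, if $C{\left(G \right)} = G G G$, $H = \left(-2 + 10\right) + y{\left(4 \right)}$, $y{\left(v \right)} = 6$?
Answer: $17249400$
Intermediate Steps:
$H = 14$ ($H = \left(-2 + 10\right) + 6 = 8 + 6 = 14$)
$C{\left(G \right)} = G^{3}$ ($C{\left(G \right)} = G^{2} G = G^{3}$)
$\left(2729 + 1471\right) \left(47 \cdot 29 + C{\left(H \right)}\right) = \left(2729 + 1471\right) \left(47 \cdot 29 + 14^{3}\right) = 4200 \left(1363 + 2744\right) = 4200 \cdot 4107 = 17249400$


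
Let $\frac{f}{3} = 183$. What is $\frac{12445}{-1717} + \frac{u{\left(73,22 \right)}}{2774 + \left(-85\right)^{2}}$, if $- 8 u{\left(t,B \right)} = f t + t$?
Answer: $- \frac{479045}{61812} \approx -7.75$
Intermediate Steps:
$f = 549$ ($f = 3 \cdot 183 = 549$)
$u{\left(t,B \right)} = - \frac{275 t}{4}$ ($u{\left(t,B \right)} = - \frac{549 t + t}{8} = - \frac{550 t}{8} = - \frac{275 t}{4}$)
$\frac{12445}{-1717} + \frac{u{\left(73,22 \right)}}{2774 + \left(-85\right)^{2}} = \frac{12445}{-1717} + \frac{\left(- \frac{275}{4}\right) 73}{2774 + \left(-85\right)^{2}} = 12445 \left(- \frac{1}{1717}\right) - \frac{20075}{4 \left(2774 + 7225\right)} = - \frac{12445}{1717} - \frac{20075}{4 \cdot 9999} = - \frac{12445}{1717} - \frac{1825}{3636} = - \frac{479045}{61812}$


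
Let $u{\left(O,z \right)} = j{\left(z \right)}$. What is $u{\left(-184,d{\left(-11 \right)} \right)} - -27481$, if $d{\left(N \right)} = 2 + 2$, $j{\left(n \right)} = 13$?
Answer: $27494$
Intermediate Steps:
$d{\left(N \right)} = 4$
$u{\left(O,z \right)} = 13$
$u{\left(-184,d{\left(-11 \right)} \right)} - -27481 = 13 - -27481 = 13 + 27481 = 27494$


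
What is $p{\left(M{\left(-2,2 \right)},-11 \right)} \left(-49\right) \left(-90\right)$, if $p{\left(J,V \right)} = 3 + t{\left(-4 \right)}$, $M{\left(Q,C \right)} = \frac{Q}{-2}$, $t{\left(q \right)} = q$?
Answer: $-4410$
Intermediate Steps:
$M{\left(Q,C \right)} = - \frac{Q}{2}$ ($M{\left(Q,C \right)} = Q \left(- \frac{1}{2}\right) = - \frac{Q}{2}$)
$p{\left(J,V \right)} = -1$ ($p{\left(J,V \right)} = 3 - 4 = -1$)
$p{\left(M{\left(-2,2 \right)},-11 \right)} \left(-49\right) \left(-90\right) = \left(-1\right) \left(-49\right) \left(-90\right) = 49 \left(-90\right) = -4410$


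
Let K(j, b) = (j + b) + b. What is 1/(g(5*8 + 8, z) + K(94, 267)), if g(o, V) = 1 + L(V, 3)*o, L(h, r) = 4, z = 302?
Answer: 1/821 ≈ 0.0012180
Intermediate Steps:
K(j, b) = j + 2*b (K(j, b) = (b + j) + b = j + 2*b)
g(o, V) = 1 + 4*o
1/(g(5*8 + 8, z) + K(94, 267)) = 1/((1 + 4*(5*8 + 8)) + (94 + 2*267)) = 1/((1 + 4*(40 + 8)) + (94 + 534)) = 1/((1 + 4*48) + 628) = 1/((1 + 192) + 628) = 1/(193 + 628) = 1/821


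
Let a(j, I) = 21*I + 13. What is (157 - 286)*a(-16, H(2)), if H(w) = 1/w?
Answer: -6063/2 ≈ -3031.5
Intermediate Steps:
a(j, I) = 13 + 21*I
(157 - 286)*a(-16, H(2)) = (157 - 286)*(13 + 21/2) = -129*(13 + 21*(½)) = -129*(13 + 21/2) = -129*47/2 = -6063/2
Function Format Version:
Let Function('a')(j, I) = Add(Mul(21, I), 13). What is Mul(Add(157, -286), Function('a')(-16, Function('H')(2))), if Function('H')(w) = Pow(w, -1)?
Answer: Rational(-6063, 2) ≈ -3031.5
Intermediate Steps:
Function('a')(j, I) = Add(13, Mul(21, I))
Mul(Add(157, -286), Function('a')(-16, Function('H')(2))) = Mul(Add(157, -286), Add(13, Mul(21, Pow(2, -1)))) = Mul(-129, Add(13, Mul(21, Rational(1, 2)))) = Mul(-129, Add(13, Rational(21, 2))) = Mul(-129, Rational(47, 2)) = Rational(-6063, 2)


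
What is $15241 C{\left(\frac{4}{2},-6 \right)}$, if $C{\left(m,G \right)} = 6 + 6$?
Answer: $182892$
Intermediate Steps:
$C{\left(m,G \right)} = 12$
$15241 C{\left(\frac{4}{2},-6 \right)} = 15241 \cdot 12 = 182892$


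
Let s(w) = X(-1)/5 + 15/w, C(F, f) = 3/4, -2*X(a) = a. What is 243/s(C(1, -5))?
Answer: 810/67 ≈ 12.090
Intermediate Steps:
X(a) = -a/2
C(F, f) = ¾ (C(F, f) = 3*(¼) = ¾)
s(w) = ⅒ + 15/w (s(w) = -½*(-1)/5 + 15/w = (½)*(⅕) + 15/w = ⅒ + 15/w)
243/s(C(1, -5)) = 243/(((150 + ¾)/(10*(¾)))) = 243/(((⅒)*(4/3)*(603/4))) = 243/(201/10) = 243*(10/201) = 810/67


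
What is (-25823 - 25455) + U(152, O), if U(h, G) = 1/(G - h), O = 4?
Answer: -7589145/148 ≈ -51278.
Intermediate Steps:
(-25823 - 25455) + U(152, O) = (-25823 - 25455) + 1/(4 - 1*152) = -51278 + 1/(4 - 152) = -51278 + 1/(-148) = -51278 - 1/148 = -7589145/148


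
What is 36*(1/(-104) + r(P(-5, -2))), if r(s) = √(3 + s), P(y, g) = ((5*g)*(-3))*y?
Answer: -9/26 + 252*I*√3 ≈ -0.34615 + 436.48*I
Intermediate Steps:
P(y, g) = -15*g*y (P(y, g) = (-15*g)*y = -15*g*y)
36*(1/(-104) + r(P(-5, -2))) = 36*(1/(-104) + √(3 - 15*(-2)*(-5))) = 36*(-1/104 + √(3 - 150)) = 36*(-1/104 + √(-147)) = 36*(-1/104 + 7*I*√3) = -9/26 + 252*I*√3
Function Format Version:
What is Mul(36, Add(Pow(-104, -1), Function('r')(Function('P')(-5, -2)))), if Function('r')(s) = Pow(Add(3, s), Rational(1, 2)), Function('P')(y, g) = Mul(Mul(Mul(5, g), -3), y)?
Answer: Add(Rational(-9, 26), Mul(252, I, Pow(3, Rational(1, 2)))) ≈ Add(-0.34615, Mul(436.48, I))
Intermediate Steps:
Function('P')(y, g) = Mul(-15, g, y) (Function('P')(y, g) = Mul(Mul(-15, g), y) = Mul(-15, g, y))
Mul(36, Add(Pow(-104, -1), Function('r')(Function('P')(-5, -2)))) = Mul(36, Add(Pow(-104, -1), Pow(Add(3, Mul(-15, -2, -5)), Rational(1, 2)))) = Mul(36, Add(Rational(-1, 104), Pow(Add(3, -150), Rational(1, 2)))) = Mul(36, Add(Rational(-1, 104), Pow(-147, Rational(1, 2)))) = Mul(36, Add(Rational(-1, 104), Mul(7, I, Pow(3, Rational(1, 2))))) = Add(Rational(-9, 26), Mul(252, I, Pow(3, Rational(1, 2))))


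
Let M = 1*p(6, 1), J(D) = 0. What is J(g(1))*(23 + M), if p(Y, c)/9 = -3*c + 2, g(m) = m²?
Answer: 0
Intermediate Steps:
p(Y, c) = 18 - 27*c (p(Y, c) = 9*(-3*c + 2) = 9*(2 - 3*c) = 18 - 27*c)
M = -9 (M = 1*(18 - 27*1) = 1*(18 - 27) = 1*(-9) = -9)
J(g(1))*(23 + M) = 0*(23 - 9) = 0*14 = 0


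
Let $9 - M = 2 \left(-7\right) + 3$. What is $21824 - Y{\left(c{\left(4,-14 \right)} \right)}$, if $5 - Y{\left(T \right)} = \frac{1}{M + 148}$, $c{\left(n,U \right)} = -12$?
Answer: $\frac{3665593}{168} \approx 21819.0$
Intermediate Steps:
$M = 20$ ($M = 9 - \left(2 \left(-7\right) + 3\right) = 9 - \left(-14 + 3\right) = 9 - -11 = 9 + 11 = 20$)
$Y{\left(T \right)} = \frac{839}{168}$ ($Y{\left(T \right)} = 5 - \frac{1}{20 + 148} = 5 - \frac{1}{168} = \frac{839}{168}$)
$21824 - Y{\left(c{\left(4,-14 \right)} \right)} = 21824 - \frac{839}{168} = \frac{3665593}{168}$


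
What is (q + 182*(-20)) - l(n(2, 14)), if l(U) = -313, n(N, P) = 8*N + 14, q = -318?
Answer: -3645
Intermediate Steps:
n(N, P) = 14 + 8*N
(q + 182*(-20)) - l(n(2, 14)) = (-318 + 182*(-20)) - 1*(-313) = (-318 - 3640) + 313 = -3958 + 313 = -3645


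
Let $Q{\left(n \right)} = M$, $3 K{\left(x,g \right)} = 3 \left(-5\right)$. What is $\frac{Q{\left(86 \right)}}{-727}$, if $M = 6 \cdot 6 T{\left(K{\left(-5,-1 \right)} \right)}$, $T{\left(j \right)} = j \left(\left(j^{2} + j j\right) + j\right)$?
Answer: $\frac{8100}{727} \approx 11.142$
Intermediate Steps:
$K{\left(x,g \right)} = -5$ ($K{\left(x,g \right)} = \frac{3 \left(-5\right)}{3} = \frac{1}{3} \left(-15\right) = -5$)
$T{\left(j \right)} = j \left(j + 2 j^{2}\right)$ ($T{\left(j \right)} = j \left(\left(j^{2} + j^{2}\right) + j\right) = j \left(2 j^{2} + j\right) = j \left(j + 2 j^{2}\right)$)
$M = -8100$ ($M = 6 \cdot 6 \left(-5\right)^{2} \left(1 + 2 \left(-5\right)\right) = 36 \cdot 25 \left(1 - 10\right) = 36 \cdot 25 \left(-9\right) = 36 \left(-225\right) = -8100$)
$Q{\left(n \right)} = -8100$
$\frac{Q{\left(86 \right)}}{-727} = - \frac{8100}{-727} = \left(-8100\right) \left(- \frac{1}{727}\right) = \frac{8100}{727}$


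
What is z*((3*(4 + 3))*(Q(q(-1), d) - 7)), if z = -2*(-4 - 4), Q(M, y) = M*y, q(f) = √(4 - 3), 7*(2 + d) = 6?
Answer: -2736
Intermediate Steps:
d = -8/7 (d = -2 + (⅐)*6 = -2 + 6/7 = -8/7 ≈ -1.1429)
q(f) = 1 (q(f) = √1 = 1)
z = 16 (z = -2*(-8) = 16)
z*((3*(4 + 3))*(Q(q(-1), d) - 7)) = 16*((3*(4 + 3))*(1*(-8/7) - 7)) = 16*((3*7)*(-8/7 - 7)) = 16*(21*(-57/7)) = 16*(-171) = -2736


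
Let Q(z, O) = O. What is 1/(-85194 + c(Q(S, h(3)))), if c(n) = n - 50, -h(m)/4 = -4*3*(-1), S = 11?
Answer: -1/85292 ≈ -1.1724e-5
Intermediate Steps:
h(m) = -48 (h(m) = -4*(-4*3)*(-1) = -(-48)*(-1) = -4*12 = -48)
c(n) = -50 + n
1/(-85194 + c(Q(S, h(3)))) = 1/(-85194 + (-50 - 48)) = 1/(-85194 - 98) = 1/(-85292) = -1/85292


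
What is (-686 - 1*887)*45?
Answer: -70785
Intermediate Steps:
(-686 - 1*887)*45 = (-686 - 887)*45 = -1573*45 = -70785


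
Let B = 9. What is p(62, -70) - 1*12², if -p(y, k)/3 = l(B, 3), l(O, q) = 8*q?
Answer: -216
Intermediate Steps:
p(y, k) = -72 (p(y, k) = -24*3 = -3*24 = -72)
p(62, -70) - 1*12² = -72 - 1*12² = -72 - 1*144 = -72 - 144 = -216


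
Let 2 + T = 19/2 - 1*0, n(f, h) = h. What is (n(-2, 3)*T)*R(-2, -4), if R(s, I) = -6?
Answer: -135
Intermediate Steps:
T = 15/2 (T = -2 + (19/2 - 1*0) = -2 + (19*(½) + 0) = -2 + (19/2 + 0) = -2 + 19/2 = 15/2 ≈ 7.5000)
(n(-2, 3)*T)*R(-2, -4) = (3*(15/2))*(-6) = (45/2)*(-6) = -135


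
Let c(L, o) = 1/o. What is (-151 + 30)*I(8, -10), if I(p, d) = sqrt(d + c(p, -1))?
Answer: -121*I*sqrt(11) ≈ -401.31*I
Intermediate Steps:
I(p, d) = sqrt(-1 + d) (I(p, d) = sqrt(d + 1/(-1)) = sqrt(d - 1) = sqrt(-1 + d))
(-151 + 30)*I(8, -10) = (-151 + 30)*sqrt(-1 - 10) = -121*I*sqrt(11)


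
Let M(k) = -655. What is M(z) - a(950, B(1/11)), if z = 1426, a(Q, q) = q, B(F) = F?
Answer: -7206/11 ≈ -655.09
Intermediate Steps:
M(z) - a(950, B(1/11)) = -655 - 1/11 = -7206/11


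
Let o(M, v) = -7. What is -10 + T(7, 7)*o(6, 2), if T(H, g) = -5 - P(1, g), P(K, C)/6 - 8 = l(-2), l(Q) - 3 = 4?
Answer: 655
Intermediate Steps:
l(Q) = 7 (l(Q) = 3 + 4 = 7)
P(K, C) = 90 (P(K, C) = 48 + 6*7 = 48 + 42 = 90)
T(H, g) = -95 (T(H, g) = -5 - 1*90 = -5 - 90 = -95)
-10 + T(7, 7)*o(6, 2) = -10 - 95*(-7) = -10 + 665 = 655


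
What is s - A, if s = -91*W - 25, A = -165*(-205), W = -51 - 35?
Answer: -26024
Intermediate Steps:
W = -86
A = 33825
s = 7801 (s = -91*(-86) - 25 = 7826 - 25 = 7801)
s - A = 7801 - 1*33825 = 7801 - 33825 = -26024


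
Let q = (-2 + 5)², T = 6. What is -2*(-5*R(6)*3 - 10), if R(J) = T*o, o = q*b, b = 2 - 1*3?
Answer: -1600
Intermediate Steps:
b = -1 (b = 2 - 3 = -1)
q = 9 (q = 3² = 9)
o = -9 (o = 9*(-1) = -9)
R(J) = -54 (R(J) = 6*(-9) = -54)
-2*(-5*R(6)*3 - 10) = -2*(-5*(-54)*3 - 10) = -2*(270*3 - 10) = -2*(810 - 10) = -2*800 = -1600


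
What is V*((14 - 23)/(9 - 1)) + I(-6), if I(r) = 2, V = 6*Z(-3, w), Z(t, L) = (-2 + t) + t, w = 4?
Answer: 56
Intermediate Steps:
Z(t, L) = -2 + 2*t
V = -48 (V = 6*(-2 + 2*(-3)) = 6*(-2 - 6) = 6*(-8) = -48)
V*((14 - 23)/(9 - 1)) + I(-6) = -48*(14 - 23)/(9 - 1) + 2 = -(-432)/8 + 2 = -48*(-9/8) + 2 = 54 + 2 = 56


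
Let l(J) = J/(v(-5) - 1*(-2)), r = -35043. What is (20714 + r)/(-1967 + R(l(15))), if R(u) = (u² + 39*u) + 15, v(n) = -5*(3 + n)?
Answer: 229264/30427 ≈ 7.5349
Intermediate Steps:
v(n) = -15 - 5*n
l(J) = J/12 (l(J) = J/((-15 - 5*(-5)) - 1*(-2)) = J/((-15 + 25) + 2) = J/(10 + 2) = J/12)
R(u) = 15 + u² + 39*u
(20714 + r)/(-1967 + R(l(15))) = (20714 - 35043)/(-1967 + (15 + ((1/12)*15)² + 39*((1/12)*15))) = -14329/(-1967 + (15 + (5/4)² + 39*(5/4))) = -14329/(-1967 + (15 + 25/16 + 195/4)) = -14329/(-1967 + 1045/16) = -14329/(-30427/16) = -14329*(-16/30427) = 229264/30427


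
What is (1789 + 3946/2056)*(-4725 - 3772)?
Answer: -15643529305/1028 ≈ -1.5217e+7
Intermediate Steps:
(1789 + 3946/2056)*(-4725 - 3772) = (1789 + 3946*(1/2056))*(-8497) = (1789 + 1973/1028)*(-8497) = (1841065/1028)*(-8497) = -15643529305/1028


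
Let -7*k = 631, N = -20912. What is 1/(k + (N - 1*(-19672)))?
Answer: -7/9311 ≈ -0.00075180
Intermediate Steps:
k = -631/7 (k = -⅐*631 = -631/7 ≈ -90.143)
1/(k + (N - 1*(-19672))) = 1/(-631/7 + (-20912 - 1*(-19672))) = 1/(-631/7 + (-20912 + 19672)) = 1/(-631/7 - 1240) = 1/(-9311/7) = -7/9311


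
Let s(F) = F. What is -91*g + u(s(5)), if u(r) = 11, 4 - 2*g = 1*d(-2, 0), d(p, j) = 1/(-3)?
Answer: -1117/6 ≈ -186.17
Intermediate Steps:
d(p, j) = -⅓
g = 13/6 (g = 2 - (-1)/(2*3) = 2 - ½*(-⅓) = 2 + ⅙ = 13/6 ≈ 2.1667)
-91*g + u(s(5)) = -91*13/6 + 11 = -1183/6 + 11 = -1117/6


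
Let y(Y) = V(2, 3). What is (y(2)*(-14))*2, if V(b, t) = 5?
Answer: -140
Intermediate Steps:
y(Y) = 5
(y(2)*(-14))*2 = (5*(-14))*2 = -70*2 = -140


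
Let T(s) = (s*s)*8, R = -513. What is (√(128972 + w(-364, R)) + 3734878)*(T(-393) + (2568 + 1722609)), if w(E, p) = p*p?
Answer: 11058111001182 + 2960769*√392141 ≈ 1.1060e+13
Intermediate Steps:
T(s) = 8*s² (T(s) = s²*8 = 8*s²)
w(E, p) = p²
(√(128972 + w(-364, R)) + 3734878)*(T(-393) + (2568 + 1722609)) = (√(128972 + (-513)²) + 3734878)*(8*(-393)² + (2568 + 1722609)) = (√(128972 + 263169) + 3734878)*(8*154449 + 1725177) = (√392141 + 3734878)*(1235592 + 1725177) = (3734878 + √392141)*2960769 = 11058111001182 + 2960769*√392141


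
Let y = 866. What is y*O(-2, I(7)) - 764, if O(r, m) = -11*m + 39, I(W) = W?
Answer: -33672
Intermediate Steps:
O(r, m) = 39 - 11*m
y*O(-2, I(7)) - 764 = 866*(39 - 11*7) - 764 = 866*(39 - 77) - 764 = 866*(-38) - 764 = -32908 - 764 = -33672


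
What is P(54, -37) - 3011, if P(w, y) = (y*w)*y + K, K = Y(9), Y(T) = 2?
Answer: 70917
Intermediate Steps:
K = 2
P(w, y) = 2 + w*y² (P(w, y) = (y*w)*y + 2 = (w*y)*y + 2 = w*y² + 2 = 2 + w*y²)
P(54, -37) - 3011 = (2 + 54*(-37)²) - 3011 = (2 + 54*1369) - 3011 = (2 + 73926) - 3011 = 73928 - 3011 = 70917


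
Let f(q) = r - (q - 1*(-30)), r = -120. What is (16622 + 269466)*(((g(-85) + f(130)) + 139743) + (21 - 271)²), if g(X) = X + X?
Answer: 57730555784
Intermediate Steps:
g(X) = 2*X
f(q) = -150 - q (f(q) = -120 - (q - 1*(-30)) = -120 - (q + 30) = -120 - (30 + q) = -120 + (-30 - q) = -150 - q)
(16622 + 269466)*(((g(-85) + f(130)) + 139743) + (21 - 271)²) = (16622 + 269466)*(((2*(-85) + (-150 - 1*130)) + 139743) + (21 - 271)²) = 286088*(((-170 + (-150 - 130)) + 139743) + (-250)²) = 286088*(((-170 - 280) + 139743) + 62500) = 286088*((-450 + 139743) + 62500) = 286088*(139293 + 62500) = 286088*201793 = 57730555784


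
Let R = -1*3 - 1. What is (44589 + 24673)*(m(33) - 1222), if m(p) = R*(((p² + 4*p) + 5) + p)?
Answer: -433441596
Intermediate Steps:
R = -4 (R = -3 - 1 = -4)
m(p) = -20 - 20*p - 4*p² (m(p) = -4*(((p² + 4*p) + 5) + p) = -4*((5 + p² + 4*p) + p) = -4*(5 + p² + 5*p) = -20 - 20*p - 4*p²)
(44589 + 24673)*(m(33) - 1222) = (44589 + 24673)*((-20 - 20*33 - 4*33²) - 1222) = 69262*((-20 - 660 - 4*1089) - 1222) = 69262*((-20 - 660 - 4356) - 1222) = 69262*(-5036 - 1222) = 69262*(-6258) = -433441596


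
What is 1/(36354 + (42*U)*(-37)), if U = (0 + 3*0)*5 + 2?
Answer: 1/33246 ≈ 3.0079e-5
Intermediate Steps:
U = 2 (U = (0 + 0)*5 + 2 = 0*5 + 2 = 0 + 2 = 2)
1/(36354 + (42*U)*(-37)) = 1/(36354 + (42*2)*(-37)) = 1/(36354 + 84*(-37)) = 1/(36354 - 3108) = 1/33246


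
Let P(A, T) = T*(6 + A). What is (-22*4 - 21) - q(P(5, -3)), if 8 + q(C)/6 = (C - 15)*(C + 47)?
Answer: 3971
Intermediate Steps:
q(C) = -48 + 6*(-15 + C)*(47 + C) (q(C) = -48 + 6*((C - 15)*(C + 47)) = -48 + 6*((-15 + C)*(47 + C)) = -48 + 6*(-15 + C)*(47 + C))
(-22*4 - 21) - q(P(5, -3)) = (-22*4 - 21) - (-4278 + 6*(-3*(6 + 5))**2 + 192*(-3*(6 + 5))) = (-88 - 21) - (-4278 + 6*(-3*11)**2 + 192*(-3*11)) = -109 - (-4278 + 6*(-33)**2 + 192*(-33)) = -109 - (-4278 + 6*1089 - 6336) = -109 - (-4278 + 6534 - 6336) = -109 - 1*(-4080) = -109 + 4080 = 3971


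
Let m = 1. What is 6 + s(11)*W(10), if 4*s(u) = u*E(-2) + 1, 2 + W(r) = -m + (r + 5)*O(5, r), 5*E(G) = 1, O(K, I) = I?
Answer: 618/5 ≈ 123.60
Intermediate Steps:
E(G) = 1/5 (E(G) = (1/5)*1 = 1/5)
W(r) = -3 + r*(5 + r) (W(r) = -2 + (-1*1 + (r + 5)*r) = -2 + (-1 + (5 + r)*r) = -2 + (-1 + r*(5 + r)) = -3 + r*(5 + r))
s(u) = 1/4 + u/20 (s(u) = (u*(1/5) + 1)/4 = (u/5 + 1)/4 = (1 + u/5)/4 = 1/4 + u/20)
6 + s(11)*W(10) = 6 + (1/4 + (1/20)*11)*(-3 + 10**2 + 5*10) = 6 + (1/4 + 11/20)*(-3 + 100 + 50) = 6 + (4/5)*147 = 6 + 588/5 = 618/5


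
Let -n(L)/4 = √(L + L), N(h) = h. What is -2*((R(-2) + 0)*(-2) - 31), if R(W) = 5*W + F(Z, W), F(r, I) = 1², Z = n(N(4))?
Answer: 26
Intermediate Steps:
n(L) = -4*√2*√L (n(L) = -4*√(L + L) = -4*√2*√L)
Z = -8*√2 (Z = -4*√2*√4 = -4*√2*2 = -8*√2 ≈ -11.314)
F(r, I) = 1
R(W) = 1 + 5*W (R(W) = 5*W + 1 = 1 + 5*W)
-2*((R(-2) + 0)*(-2) - 31) = -2*(((1 + 5*(-2)) + 0)*(-2) - 31) = -2*(((1 - 10) + 0)*(-2) - 31) = -2*((-9 + 0)*(-2) - 31) = -2*(-9*(-2) - 31) = -2*(18 - 31) = -2*(-13) = 26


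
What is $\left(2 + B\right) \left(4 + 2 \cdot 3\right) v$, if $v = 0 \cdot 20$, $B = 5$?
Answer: $0$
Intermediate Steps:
$v = 0$
$\left(2 + B\right) \left(4 + 2 \cdot 3\right) v = \left(2 + 5\right) \left(4 + 2 \cdot 3\right) 0 = 7 \left(4 + 6\right) 0 = 7 \cdot 10 \cdot 0 = 70 \cdot 0 = 0$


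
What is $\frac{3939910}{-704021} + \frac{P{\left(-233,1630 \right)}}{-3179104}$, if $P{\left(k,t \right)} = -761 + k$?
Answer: $- \frac{6262341921883}{1119077988592} \approx -5.596$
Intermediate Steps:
$\frac{3939910}{-704021} + \frac{P{\left(-233,1630 \right)}}{-3179104} = \frac{3939910}{-704021} + \frac{-761 - 233}{-3179104} = 3939910 \left(- \frac{1}{704021}\right) - - \frac{497}{1589552} = - \frac{3939910}{704021} + \frac{497}{1589552} = - \frac{6262341921883}{1119077988592}$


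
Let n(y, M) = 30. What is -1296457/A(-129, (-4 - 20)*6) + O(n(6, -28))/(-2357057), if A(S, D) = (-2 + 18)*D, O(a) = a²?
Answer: 3055820973449/5430659328 ≈ 562.70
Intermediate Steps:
A(S, D) = 16*D
-1296457/A(-129, (-4 - 20)*6) + O(n(6, -28))/(-2357057) = -1296457*1/(96*(-4 - 20)) + 30²/(-2357057) = -1296457/(16*(-24*6)) + 900*(-1/2357057) = -1296457/(16*(-144)) - 900/2357057 = -1296457/(-2304) - 900/2357057 = -1296457*(-1/2304) - 900/2357057 = 1296457/2304 - 900/2357057 = 3055820973449/5430659328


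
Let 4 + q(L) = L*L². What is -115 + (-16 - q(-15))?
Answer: 3248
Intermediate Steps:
q(L) = -4 + L³ (q(L) = -4 + L*L² = -4 + L³)
-115 + (-16 - q(-15)) = -115 + (-16 - (-4 + (-15)³)) = -115 + (-16 - (-4 - 3375)) = -115 + (-16 - 1*(-3379)) = -115 + (-16 + 3379) = -115 + 3363 = 3248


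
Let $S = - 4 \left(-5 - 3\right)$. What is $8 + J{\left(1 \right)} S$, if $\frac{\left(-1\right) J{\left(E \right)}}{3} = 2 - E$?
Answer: $-88$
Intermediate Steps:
$J{\left(E \right)} = -6 + 3 E$ ($J{\left(E \right)} = - 3 \left(2 - E\right) = -6 + 3 E$)
$S = 32$ ($S = \left(-4\right) \left(-8\right) = 32$)
$8 + J{\left(1 \right)} S = 8 + \left(-6 + 3 \cdot 1\right) 32 = 8 + \left(-6 + 3\right) 32 = 8 - 96 = -88$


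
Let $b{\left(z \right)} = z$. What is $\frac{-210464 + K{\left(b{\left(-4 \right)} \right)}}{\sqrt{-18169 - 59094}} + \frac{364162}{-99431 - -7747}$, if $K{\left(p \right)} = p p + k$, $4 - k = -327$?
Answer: $- \frac{182081}{45842} + \frac{210117 i \sqrt{77263}}{77263} \approx -3.9719 + 755.92 i$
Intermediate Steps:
$k = 331$ ($k = 4 - -327 = 4 + 327 = 331$)
$K{\left(p \right)} = 331 + p^{2}$ ($K{\left(p \right)} = p p + 331 = p^{2} + 331 = 331 + p^{2}$)
$\frac{-210464 + K{\left(b{\left(-4 \right)} \right)}}{\sqrt{-18169 - 59094}} + \frac{364162}{-99431 - -7747} = \frac{-210464 + \left(331 + \left(-4\right)^{2}\right)}{\sqrt{-18169 - 59094}} + \frac{364162}{-99431 - -7747} = \frac{-210464 + \left(331 + 16\right)}{\sqrt{-77263}} + \frac{364162}{-99431 + 7747} = \frac{-210464 + 347}{i \sqrt{77263}} + \frac{364162}{-91684} = - 210117 \left(- \frac{i \sqrt{77263}}{77263}\right) + 364162 \left(- \frac{1}{91684}\right) = \frac{210117 i \sqrt{77263}}{77263} - \frac{182081}{45842} = - \frac{182081}{45842} + \frac{210117 i \sqrt{77263}}{77263}$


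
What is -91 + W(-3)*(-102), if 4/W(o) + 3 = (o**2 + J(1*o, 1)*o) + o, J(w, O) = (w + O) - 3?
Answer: -341/3 ≈ -113.67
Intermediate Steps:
J(w, O) = -3 + O + w (J(w, O) = (O + w) - 3 = -3 + O + w)
W(o) = 4/(-3 + o + o**2 + o*(-2 + o)) (W(o) = 4/(-3 + ((o**2 + (-3 + 1 + 1*o)*o) + o)) = 4/(-3 + ((o**2 + (-3 + 1 + o)*o) + o)) = 4/(-3 + ((o**2 + (-2 + o)*o) + o)) = 4/(-3 + ((o**2 + o*(-2 + o)) + o)) = 4/(-3 + (o + o**2 + o*(-2 + o))) = 4/(-3 + o + o**2 + o*(-2 + o)))
-91 + W(-3)*(-102) = -91 + (4/(-3 - 1*(-3) + 2*(-3)**2))*(-102) = -91 + (4/(-3 + 3 + 2*9))*(-102) = -91 + (4/(-3 + 3 + 18))*(-102) = -91 + (4/18)*(-102) = -91 + (4*(1/18))*(-102) = -91 + (2/9)*(-102) = -91 - 68/3 = -341/3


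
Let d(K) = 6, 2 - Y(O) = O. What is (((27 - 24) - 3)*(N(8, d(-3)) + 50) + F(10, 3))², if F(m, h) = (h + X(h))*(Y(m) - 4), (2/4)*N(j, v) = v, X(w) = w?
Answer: 5184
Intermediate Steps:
Y(O) = 2 - O
N(j, v) = 2*v
F(m, h) = 2*h*(-2 - m) (F(m, h) = (h + h)*((2 - m) - 4) = (2*h)*(-2 - m) = 2*h*(-2 - m))
(((27 - 24) - 3)*(N(8, d(-3)) + 50) + F(10, 3))² = (((27 - 24) - 3)*(2*6 + 50) + 2*3*(-2 - 1*10))² = ((3 - 3)*(12 + 50) + 2*3*(-2 - 10))² = (0*62 + 2*3*(-12))² = (0 - 72)² = (-72)² = 5184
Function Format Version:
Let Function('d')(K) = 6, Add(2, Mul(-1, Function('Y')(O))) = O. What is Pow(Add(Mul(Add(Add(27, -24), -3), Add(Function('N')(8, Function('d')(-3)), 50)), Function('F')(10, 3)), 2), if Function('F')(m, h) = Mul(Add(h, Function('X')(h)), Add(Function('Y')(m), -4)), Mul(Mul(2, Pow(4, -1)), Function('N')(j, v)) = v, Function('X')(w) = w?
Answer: 5184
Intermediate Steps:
Function('Y')(O) = Add(2, Mul(-1, O))
Function('N')(j, v) = Mul(2, v)
Function('F')(m, h) = Mul(2, h, Add(-2, Mul(-1, m))) (Function('F')(m, h) = Mul(Add(h, h), Add(Add(2, Mul(-1, m)), -4)) = Mul(Mul(2, h), Add(-2, Mul(-1, m))) = Mul(2, h, Add(-2, Mul(-1, m))))
Pow(Add(Mul(Add(Add(27, -24), -3), Add(Function('N')(8, Function('d')(-3)), 50)), Function('F')(10, 3)), 2) = Pow(Add(Mul(Add(Add(27, -24), -3), Add(Mul(2, 6), 50)), Mul(2, 3, Add(-2, Mul(-1, 10)))), 2) = Pow(Add(Mul(Add(3, -3), Add(12, 50)), Mul(2, 3, Add(-2, -10))), 2) = Pow(Add(Mul(0, 62), Mul(2, 3, -12)), 2) = Pow(Add(0, -72), 2) = Pow(-72, 2) = 5184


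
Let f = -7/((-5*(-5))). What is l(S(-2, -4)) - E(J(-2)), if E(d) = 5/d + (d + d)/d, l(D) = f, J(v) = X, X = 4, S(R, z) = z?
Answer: -353/100 ≈ -3.5300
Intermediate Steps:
J(v) = 4
f = -7/25 ≈ -0.28000
l(D) = -7/25
E(d) = 2 + 5/d (E(d) = 5/d + (2*d)/d = 5/d + 2 = 2 + 5/d)
l(S(-2, -4)) - E(J(-2)) = -7/25 - (2 + 5/4) = -7/25 - 1*13/4 = -7/25 - 13/4 = -353/100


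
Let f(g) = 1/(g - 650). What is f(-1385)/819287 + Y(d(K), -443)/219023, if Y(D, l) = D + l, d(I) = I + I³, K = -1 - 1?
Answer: -107894862344/52166555369005 ≈ -0.0020683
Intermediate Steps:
K = -2
f(g) = 1/(-650 + g)
f(-1385)/819287 + Y(d(K), -443)/219023 = 1/(-650 - 1385*819287) + ((-2 + (-2)³) - 443)/219023 = (1/819287)/(-2035) + ((-2 - 8) - 443)*(1/219023) = -1/2035*1/819287 + (-10 - 443)*(1/219023) = -1/1667249045 - 453*1/219023 = -1/1667249045 - 453/219023 = -107894862344/52166555369005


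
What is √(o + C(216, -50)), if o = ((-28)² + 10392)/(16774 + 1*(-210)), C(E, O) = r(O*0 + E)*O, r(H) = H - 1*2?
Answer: I*√183470756746/4141 ≈ 103.44*I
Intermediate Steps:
r(H) = -2 + H (r(H) = H - 2 = -2 + H)
C(E, O) = O*(-2 + E) (C(E, O) = (-2 + (O*0 + E))*O = (-2 + (0 + E))*O = (-2 + E)*O = O*(-2 + E))
o = 2794/4141 (o = (784 + 10392)/(16774 - 210) = 11176/16564 = 11176*(1/16564) = 2794/4141 ≈ 0.67472)
√(o + C(216, -50)) = √(2794/4141 - 50*(-2 + 216)) = √(2794/4141 - 50*214) = √(2794/4141 - 10700) = √(-44305906/4141) = I*√183470756746/4141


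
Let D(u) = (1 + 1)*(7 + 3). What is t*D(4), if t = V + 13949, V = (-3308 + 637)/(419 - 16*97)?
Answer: 316137760/1133 ≈ 2.7903e+5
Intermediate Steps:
D(u) = 20 (D(u) = 2*10 = 20)
V = 2671/1133 (V = -2671/(419 - 1552) = -2671/(-1133) = -2671*(-1/1133) = 2671/1133 ≈ 2.3575)
t = 15806888/1133 (t = 2671/1133 + 13949 = 15806888/1133 ≈ 13951.)
t*D(4) = (15806888/1133)*20 = 316137760/1133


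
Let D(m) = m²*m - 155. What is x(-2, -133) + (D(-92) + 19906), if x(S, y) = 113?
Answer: -758824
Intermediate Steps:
D(m) = -155 + m³ (D(m) = m³ - 155 = -155 + m³)
x(-2, -133) + (D(-92) + 19906) = 113 + ((-155 + (-92)³) + 19906) = 113 + ((-155 - 778688) + 19906) = 113 + (-778843 + 19906) = 113 - 758937 = -758824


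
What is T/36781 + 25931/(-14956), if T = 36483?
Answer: -408128363/550096636 ≈ -0.74192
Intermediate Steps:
T/36781 + 25931/(-14956) = 36483/36781 + 25931/(-14956) = 36483*(1/36781) + 25931*(-1/14956) = 36483/36781 - 25931/14956 = -408128363/550096636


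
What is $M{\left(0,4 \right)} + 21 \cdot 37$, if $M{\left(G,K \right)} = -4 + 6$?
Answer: $779$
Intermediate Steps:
$M{\left(G,K \right)} = 2$
$M{\left(0,4 \right)} + 21 \cdot 37 = 2 + 21 \cdot 37 = 2 + 777 = 779$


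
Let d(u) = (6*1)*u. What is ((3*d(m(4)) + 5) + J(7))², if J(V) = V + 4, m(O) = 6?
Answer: 15376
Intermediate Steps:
d(u) = 6*u
J(V) = 4 + V
((3*d(m(4)) + 5) + J(7))² = ((3*(6*6) + 5) + (4 + 7))² = ((3*36 + 5) + 11)² = ((108 + 5) + 11)² = (113 + 11)² = 124² = 15376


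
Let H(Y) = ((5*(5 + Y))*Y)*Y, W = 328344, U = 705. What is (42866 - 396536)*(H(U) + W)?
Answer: -624145178134980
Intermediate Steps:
H(Y) = Y²*(25 + 5*Y) (H(Y) = ((25 + 5*Y)*Y)*Y = (Y*(25 + 5*Y))*Y = Y²*(25 + 5*Y))
(42866 - 396536)*(H(U) + W) = (42866 - 396536)*(5*705²*(5 + 705) + 328344) = -353670*(5*497025*710 + 328344) = -353670*(1764438750 + 328344) = -353670*1764767094 = -624145178134980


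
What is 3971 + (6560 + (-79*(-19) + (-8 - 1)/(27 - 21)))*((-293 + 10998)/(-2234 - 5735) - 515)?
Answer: -33131102131/7969 ≈ -4.1575e+6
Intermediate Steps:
3971 + (6560 + (-79*(-19) + (-8 - 1)/(27 - 21)))*((-293 + 10998)/(-2234 - 5735) - 515) = 3971 + (6560 + (1501 - 9/6))*(10705/(-7969) - 515) = 3971 + (6560 + (1501 - 9*1/6))*(10705*(-1/7969) - 515) = 3971 + (6560 + (1501 - 3/2))*(-10705/7969 - 515) = 3971 + (6560 + 2999/2)*(-4114740/7969) = 3971 + (16119/2)*(-4114740/7969) = 3971 - 33162747030/7969 = -33131102131/7969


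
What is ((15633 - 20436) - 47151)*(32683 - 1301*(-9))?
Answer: -2306341968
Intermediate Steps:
((15633 - 20436) - 47151)*(32683 - 1301*(-9)) = (-4803 - 47151)*(32683 + 11709) = -51954*44392 = -2306341968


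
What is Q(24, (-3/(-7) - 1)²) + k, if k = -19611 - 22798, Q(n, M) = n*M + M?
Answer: -2077641/49 ≈ -42401.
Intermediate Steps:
Q(n, M) = M + M*n (Q(n, M) = M*n + M = M + M*n)
k = -42409
Q(24, (-3/(-7) - 1)²) + k = (-3/(-7) - 1)²*(1 + 24) - 42409 = (-3*(-⅐) - 1)²*25 - 42409 = (3/7 - 1)²*25 - 42409 = (-4/7)²*25 - 42409 = (16/49)*25 - 42409 = 400/49 - 42409 = -2077641/49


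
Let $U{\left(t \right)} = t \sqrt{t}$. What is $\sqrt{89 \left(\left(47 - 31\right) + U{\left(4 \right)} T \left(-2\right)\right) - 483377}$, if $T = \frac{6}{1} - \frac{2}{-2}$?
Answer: $i \sqrt{491921} \approx 701.37 i$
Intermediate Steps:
$U{\left(t \right)} = t^{\frac{3}{2}}$
$T = 7$ ($T = 6 \cdot 1 - -1 = 6 + 1 = 7$)
$\sqrt{89 \left(\left(47 - 31\right) + U{\left(4 \right)} T \left(-2\right)\right) - 483377} = \sqrt{89 \left(\left(47 - 31\right) + 4^{\frac{3}{2}} \cdot 7 \left(-2\right)\right) - 483377} = \sqrt{89 \left(16 + 8 \cdot 7 \left(-2\right)\right) - 483377} = \sqrt{89 \left(16 + 56 \left(-2\right)\right) - 483377} = \sqrt{89 \left(16 - 112\right) - 483377} = \sqrt{89 \left(-96\right) - 483377} = \sqrt{-8544 - 483377} = \sqrt{-491921} = i \sqrt{491921}$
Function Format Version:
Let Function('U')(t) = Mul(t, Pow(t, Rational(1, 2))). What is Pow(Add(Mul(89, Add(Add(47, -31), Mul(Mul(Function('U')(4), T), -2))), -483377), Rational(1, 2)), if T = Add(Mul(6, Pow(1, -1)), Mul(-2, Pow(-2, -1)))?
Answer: Mul(I, Pow(491921, Rational(1, 2))) ≈ Mul(701.37, I)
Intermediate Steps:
Function('U')(t) = Pow(t, Rational(3, 2))
T = 7 (T = Add(Mul(6, 1), Mul(-2, Rational(-1, 2))) = Add(6, 1) = 7)
Pow(Add(Mul(89, Add(Add(47, -31), Mul(Mul(Function('U')(4), T), -2))), -483377), Rational(1, 2)) = Pow(Add(Mul(89, Add(Add(47, -31), Mul(Mul(Pow(4, Rational(3, 2)), 7), -2))), -483377), Rational(1, 2)) = Pow(Add(Mul(89, Add(16, Mul(Mul(8, 7), -2))), -483377), Rational(1, 2)) = Pow(Add(Mul(89, Add(16, Mul(56, -2))), -483377), Rational(1, 2)) = Pow(Add(Mul(89, Add(16, -112)), -483377), Rational(1, 2)) = Pow(Add(Mul(89, -96), -483377), Rational(1, 2)) = Pow(Add(-8544, -483377), Rational(1, 2)) = Pow(-491921, Rational(1, 2)) = Mul(I, Pow(491921, Rational(1, 2)))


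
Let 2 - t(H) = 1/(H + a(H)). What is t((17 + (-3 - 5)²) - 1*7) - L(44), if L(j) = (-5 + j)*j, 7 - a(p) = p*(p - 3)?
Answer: -8866521/5173 ≈ -1714.0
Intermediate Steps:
a(p) = 7 - p*(-3 + p) (a(p) = 7 - p*(p - 3) = 7 - p*(-3 + p))
L(j) = j*(-5 + j)
t(H) = 2 - 1/(7 - H² + 4*H) (t(H) = 2 - 1/(H + (7 - H² + 3*H)) = 2 - 1/(7 - H² + 4*H))
t((17 + (-3 - 5)²) - 1*7) - L(44) = (13 - 2*((17 + (-3 - 5)²) - 1*7)² + 8*((17 + (-3 - 5)²) - 1*7))/(7 - ((17 + (-3 - 5)²) - 1*7)² + 4*((17 + (-3 - 5)²) - 1*7)) - 44*(-5 + 44) = (13 - 2*((17 + (-8)²) - 7)² + 8*((17 + (-8)²) - 7))/(7 - ((17 + (-8)²) - 7)² + 4*((17 + (-8)²) - 7)) - 44*39 = (13 - 2*((17 + 64) - 7)² + 8*((17 + 64) - 7))/(7 - ((17 + 64) - 7)² + 4*((17 + 64) - 7)) - 1*1716 = (13 - 2*(81 - 7)² + 8*(81 - 7))/(7 - (81 - 7)² + 4*(81 - 7)) - 1716 = (13 - 2*74² + 8*74)/(7 - 1*74² + 4*74) - 1716 = (13 - 2*5476 + 592)/(7 - 1*5476 + 296) - 1716 = (13 - 10952 + 592)/(7 - 5476 + 296) - 1716 = -10347/(-5173) - 1716 = -1/5173*(-10347) - 1716 = 10347/5173 - 1716 = -8866521/5173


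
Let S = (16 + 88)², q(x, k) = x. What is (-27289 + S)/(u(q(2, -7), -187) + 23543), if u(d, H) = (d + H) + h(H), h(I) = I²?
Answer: -969/3431 ≈ -0.28242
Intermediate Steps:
S = 10816 (S = 104² = 10816)
u(d, H) = H + d + H² (u(d, H) = (d + H) + H² = (H + d) + H² = H + d + H²)
(-27289 + S)/(u(q(2, -7), -187) + 23543) = (-27289 + 10816)/((-187 + 2 + (-187)²) + 23543) = -16473/((-187 + 2 + 34969) + 23543) = -16473/(34784 + 23543) = -16473/58327 = -16473*1/58327 = -969/3431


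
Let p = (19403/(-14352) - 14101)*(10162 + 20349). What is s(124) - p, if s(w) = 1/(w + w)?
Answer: 14725795255073/34224 ≈ 4.3028e+8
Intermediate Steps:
s(w) = 1/(2*w)
p = -475025653385/1104 (p = (19403*(-1/14352) - 14101)*30511 = (-19403/14352 - 14101)*30511 = -202396955/14352*30511 = -475025653385/1104 ≈ -4.3028e+8)
s(124) - p = (½)/124 - 1*(-475025653385/1104) = (½)*(1/124) + 475025653385/1104 = 1/248 + 475025653385/1104 = 14725795255073/34224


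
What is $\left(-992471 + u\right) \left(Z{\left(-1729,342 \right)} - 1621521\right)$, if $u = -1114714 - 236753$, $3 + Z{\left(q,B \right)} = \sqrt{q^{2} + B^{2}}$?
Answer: $3800751721512 - 44534822 \sqrt{8605} \approx 3.7966 \cdot 10^{12}$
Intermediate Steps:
$Z{\left(q,B \right)} = -3 + \sqrt{B^{2} + q^{2}}$ ($Z{\left(q,B \right)} = -3 + \sqrt{q^{2} + B^{2}} = -3 + \sqrt{B^{2} + q^{2}}$)
$u = -1351467$
$\left(-992471 + u\right) \left(Z{\left(-1729,342 \right)} - 1621521\right) = \left(-992471 - 1351467\right) \left(\left(-3 + \sqrt{342^{2} + \left(-1729\right)^{2}}\right) - 1621521\right) = - 2343938 \left(\left(-3 + \sqrt{116964 + 2989441}\right) - 1621521\right) = - 2343938 \left(\left(-3 + \sqrt{3106405}\right) - 1621521\right) = - 2343938 \left(\left(-3 + 19 \sqrt{8605}\right) - 1621521\right) = - 2343938 \left(-1621524 + 19 \sqrt{8605}\right) = 3800751721512 - 44534822 \sqrt{8605}$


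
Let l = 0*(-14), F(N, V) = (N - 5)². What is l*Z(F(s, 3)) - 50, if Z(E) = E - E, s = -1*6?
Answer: -50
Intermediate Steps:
s = -6
F(N, V) = (-5 + N)²
Z(E) = 0
l = 0
l*Z(F(s, 3)) - 50 = 0*0 - 50 = 0 - 50 = -50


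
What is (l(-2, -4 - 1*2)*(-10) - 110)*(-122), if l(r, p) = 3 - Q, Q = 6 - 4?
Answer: 14640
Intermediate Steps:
Q = 2
l(r, p) = 1 (l(r, p) = 3 - 1*2 = 3 - 2 = 1)
(l(-2, -4 - 1*2)*(-10) - 110)*(-122) = (1*(-10) - 110)*(-122) = (-10 - 110)*(-122) = -120*(-122) = 14640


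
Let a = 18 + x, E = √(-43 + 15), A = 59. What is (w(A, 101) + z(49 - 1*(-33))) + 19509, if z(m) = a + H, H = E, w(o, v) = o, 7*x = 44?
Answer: 137146/7 + 2*I*√7 ≈ 19592.0 + 5.2915*I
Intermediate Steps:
x = 44/7 (x = (⅐)*44 = 44/7 ≈ 6.2857)
E = 2*I*√7 (E = √(-28) = 2*I*√7 ≈ 5.2915*I)
a = 170/7 (a = 18 + 44/7 = 170/7 ≈ 24.286)
H = 2*I*√7 ≈ 5.2915*I
z(m) = 170/7 + 2*I*√7
(w(A, 101) + z(49 - 1*(-33))) + 19509 = (59 + (170/7 + 2*I*√7)) + 19509 = (583/7 + 2*I*√7) + 19509 = 137146/7 + 2*I*√7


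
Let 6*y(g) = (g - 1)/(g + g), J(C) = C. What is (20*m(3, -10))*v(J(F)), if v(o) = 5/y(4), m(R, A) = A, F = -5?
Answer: -16000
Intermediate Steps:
y(g) = (-1 + g)/(12*g) (y(g) = ((g - 1)/(g + g))/6 = ((-1 + g)/((2*g)))/6 = ((-1 + g)*(1/(2*g)))/6 = ((-1 + g)/(2*g))/6 = (-1 + g)/(12*g))
v(o) = 80 (v(o) = 5/(((1/12)*(-1 + 4)/4)) = 5/(((1/12)*(¼)*3)) = 5/(1/16) = 5*16 = 80)
(20*m(3, -10))*v(J(F)) = (20*(-10))*80 = -200*80 = -16000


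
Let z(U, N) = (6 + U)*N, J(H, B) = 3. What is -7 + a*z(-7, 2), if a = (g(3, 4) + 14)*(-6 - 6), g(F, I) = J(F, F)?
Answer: 401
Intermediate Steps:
g(F, I) = 3
z(U, N) = N*(6 + U)
a = -204 (a = (3 + 14)*(-6 - 6) = 17*(-12) = -204)
-7 + a*z(-7, 2) = -7 - 408*(6 - 7) = -7 - 408*(-1) = -7 - 204*(-2) = -7 + 408 = 401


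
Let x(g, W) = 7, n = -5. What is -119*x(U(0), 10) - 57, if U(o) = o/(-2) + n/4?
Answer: -890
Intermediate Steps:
U(o) = -5/4 - o/2 (U(o) = o/(-2) - 5/4 = o*(-½) - 5*¼ = -o/2 - 5/4 = -5/4 - o/2)
-119*x(U(0), 10) - 57 = -119*7 - 57 = -833 - 57 = -890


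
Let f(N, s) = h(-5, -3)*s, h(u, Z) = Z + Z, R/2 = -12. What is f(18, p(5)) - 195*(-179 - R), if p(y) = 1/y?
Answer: 151119/5 ≈ 30224.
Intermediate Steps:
R = -24 (R = 2*(-12) = -24)
h(u, Z) = 2*Z
f(N, s) = -6*s (f(N, s) = (2*(-3))*s = -6*s)
f(18, p(5)) - 195*(-179 - R) = -6/5 - 195*(-179 - 1*(-24)) = -6*⅕ - 195*(-179 + 24) = -6/5 - 195*(-155) = -6/5 + 30225 = 151119/5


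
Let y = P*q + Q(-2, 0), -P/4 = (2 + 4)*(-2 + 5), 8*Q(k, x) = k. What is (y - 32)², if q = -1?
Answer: 25281/16 ≈ 1580.1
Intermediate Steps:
Q(k, x) = k/8
P = -72 (P = -4*(2 + 4)*(-2 + 5) = -24*3 = -4*18 = -72)
y = 287/4 (y = -72*(-1) + (⅛)*(-2) = 72 - ¼ = 287/4 ≈ 71.750)
(y - 32)² = (287/4 - 32)² = (159/4)² = 25281/16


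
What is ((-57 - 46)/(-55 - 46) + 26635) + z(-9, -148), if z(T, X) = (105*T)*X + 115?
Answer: 16827713/101 ≈ 1.6661e+5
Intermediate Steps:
z(T, X) = 115 + 105*T*X (z(T, X) = 105*T*X + 115 = 115 + 105*T*X)
((-57 - 46)/(-55 - 46) + 26635) + z(-9, -148) = ((-57 - 46)/(-55 - 46) + 26635) + (115 + 105*(-9)*(-148)) = (-103/(-101) + 26635) + (115 + 139860) = (-103*(-1/101) + 26635) + 139975 = (103/101 + 26635) + 139975 = 2690238/101 + 139975 = 16827713/101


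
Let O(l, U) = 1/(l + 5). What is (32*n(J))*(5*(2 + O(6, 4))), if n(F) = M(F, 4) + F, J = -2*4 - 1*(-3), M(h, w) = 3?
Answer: -7360/11 ≈ -669.09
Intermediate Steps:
J = -5 (J = -8 + 3 = -5)
O(l, U) = 1/(5 + l)
n(F) = 3 + F
(32*n(J))*(5*(2 + O(6, 4))) = (32*(3 - 5))*(5*(2 + 1/(5 + 6))) = (32*(-2))*(5*(2 + 1/11)) = -320*(2 + 1/11) = -320*23/11 = -64*115/11 = -7360/11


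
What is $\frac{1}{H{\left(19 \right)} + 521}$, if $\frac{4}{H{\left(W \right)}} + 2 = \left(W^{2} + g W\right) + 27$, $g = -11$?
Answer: $\frac{177}{92221} \approx 0.0019193$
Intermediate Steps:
$H{\left(W \right)} = \frac{4}{25 + W^{2} - 11 W}$ ($H{\left(W \right)} = \frac{4}{-2 + \left(\left(W^{2} - 11 W\right) + 27\right)} = \frac{4}{-2 + \left(27 + W^{2} - 11 W\right)} = \frac{4}{25 + W^{2} - 11 W}$)
$\frac{1}{H{\left(19 \right)} + 521} = \frac{1}{\frac{4}{25 + 19^{2} - 209} + 521} = \frac{1}{\frac{4}{25 + 361 - 209} + 521} = \frac{1}{\frac{4}{177} + 521} = \frac{1}{\frac{92221}{177}} = \frac{177}{92221}$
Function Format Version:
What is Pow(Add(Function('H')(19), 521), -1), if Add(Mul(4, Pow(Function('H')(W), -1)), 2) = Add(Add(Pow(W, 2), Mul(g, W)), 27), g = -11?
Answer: Rational(177, 92221) ≈ 0.0019193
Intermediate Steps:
Function('H')(W) = Mul(4, Pow(Add(25, Pow(W, 2), Mul(-11, W)), -1)) (Function('H')(W) = Mul(4, Pow(Add(-2, Add(Add(Pow(W, 2), Mul(-11, W)), 27)), -1)) = Mul(4, Pow(Add(-2, Add(27, Pow(W, 2), Mul(-11, W))), -1)) = Mul(4, Pow(Add(25, Pow(W, 2), Mul(-11, W)), -1)))
Pow(Add(Function('H')(19), 521), -1) = Pow(Add(Mul(4, Pow(Add(25, Pow(19, 2), Mul(-11, 19)), -1)), 521), -1) = Pow(Add(Mul(4, Pow(Add(25, 361, -209), -1)), 521), -1) = Pow(Add(Mul(4, Pow(177, -1)), 521), -1) = Pow(Add(Mul(4, Rational(1, 177)), 521), -1) = Pow(Add(Rational(4, 177), 521), -1) = Pow(Rational(92221, 177), -1) = Rational(177, 92221)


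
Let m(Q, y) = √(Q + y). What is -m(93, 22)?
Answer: -√115 ≈ -10.724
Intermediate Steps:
-m(93, 22) = -√(93 + 22) = -√115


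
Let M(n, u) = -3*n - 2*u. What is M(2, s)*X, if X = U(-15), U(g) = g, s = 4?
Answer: 210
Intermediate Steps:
X = -15
M(2, s)*X = (-3*2 - 2*4)*(-15) = (-6 - 8)*(-15) = -14*(-15) = 210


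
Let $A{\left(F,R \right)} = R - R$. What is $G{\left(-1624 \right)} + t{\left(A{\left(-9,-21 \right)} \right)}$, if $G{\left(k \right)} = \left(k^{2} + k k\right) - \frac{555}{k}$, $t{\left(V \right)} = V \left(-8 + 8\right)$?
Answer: $\frac{8566197803}{1624} \approx 5.2748 \cdot 10^{6}$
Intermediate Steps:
$A{\left(F,R \right)} = 0$
$t{\left(V \right)} = 0$ ($t{\left(V \right)} = V 0 = 0$)
$G{\left(k \right)} = - \frac{555}{k} + 2 k^{2}$ ($G{\left(k \right)} = \left(k^{2} + k^{2}\right) - \frac{555}{k} = 2 k^{2} - \frac{555}{k} = - \frac{555}{k} + 2 k^{2}$)
$G{\left(-1624 \right)} + t{\left(A{\left(-9,-21 \right)} \right)} = \frac{-555 + 2 \left(-1624\right)^{3}}{-1624} + 0 = - \frac{-555 + 2 \left(-4283098624\right)}{1624} + 0 = - \frac{-555 - 8566197248}{1624} + 0 = \left(- \frac{1}{1624}\right) \left(-8566197803\right) + 0 = \frac{8566197803}{1624} + 0 = \frac{8566197803}{1624}$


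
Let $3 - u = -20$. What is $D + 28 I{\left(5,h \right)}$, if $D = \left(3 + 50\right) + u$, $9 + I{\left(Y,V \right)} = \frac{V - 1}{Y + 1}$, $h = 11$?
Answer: $- \frac{388}{3} \approx -129.33$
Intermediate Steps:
$u = 23$ ($u = 3 - -20 = 3 + 20 = 23$)
$I{\left(Y,V \right)} = -9 + \frac{-1 + V}{1 + Y}$ ($I{\left(Y,V \right)} = -9 + \frac{V - 1}{Y + 1} = -9 + \frac{-1 + V}{1 + Y}$)
$D = 76$ ($D = \left(3 + 50\right) + 23 = 53 + 23 = 76$)
$D + 28 I{\left(5,h \right)} = 76 + 28 \frac{-10 + 11 - 45}{1 + 5} = 76 + 28 \frac{-10 + 11 - 45}{6} = 76 + 28 \cdot \frac{1}{6} \left(-44\right) = 76 + 28 \left(- \frac{22}{3}\right) = 76 - \frac{616}{3} = - \frac{388}{3}$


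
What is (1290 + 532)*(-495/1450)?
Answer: -90189/145 ≈ -621.99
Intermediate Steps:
(1290 + 532)*(-495/1450) = 1822*(-495*1/1450) = 1822*(-99/290) = -90189/145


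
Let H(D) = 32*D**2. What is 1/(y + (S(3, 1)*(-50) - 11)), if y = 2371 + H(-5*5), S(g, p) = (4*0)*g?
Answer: 1/22360 ≈ 4.4723e-5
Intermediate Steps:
S(g, p) = 0 (S(g, p) = 0*g = 0)
y = 22371 (y = 2371 + 32*(-5*5)**2 = 2371 + 32*(-25)**2 = 2371 + 32*625 = 2371 + 20000 = 22371)
1/(y + (S(3, 1)*(-50) - 11)) = 1/(22371 + (0*(-50) - 11)) = 1/(22371 + (0 - 11)) = 1/(22371 - 11) = 1/22360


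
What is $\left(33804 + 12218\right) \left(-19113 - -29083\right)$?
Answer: $458839340$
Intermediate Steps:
$\left(33804 + 12218\right) \left(-19113 - -29083\right) = 46022 \left(-19113 + 29083\right) = 46022 \cdot 9970 = 458839340$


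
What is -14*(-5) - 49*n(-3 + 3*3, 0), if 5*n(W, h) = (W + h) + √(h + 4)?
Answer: -42/5 ≈ -8.4000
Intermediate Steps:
n(W, h) = W/5 + h/5 + √(4 + h)/5 (n(W, h) = ((W + h) + √(h + 4))/5 = ((W + h) + √(4 + h))/5 = (W + h + √(4 + h))/5 = W/5 + h/5 + √(4 + h)/5)
-14*(-5) - 49*n(-3 + 3*3, 0) = -14*(-5) - 49*((-3 + 3*3)/5 + (⅕)*0 + √(4 + 0)/5) = 70 - 49*((-3 + 9)/5 + 0 + √4/5) = 70 - 49*((⅕)*6 + 0 + (⅕)*2) = 70 - 49*(6/5 + 0 + ⅖) = 70 - 49*8/5 = 70 - 392/5 = -42/5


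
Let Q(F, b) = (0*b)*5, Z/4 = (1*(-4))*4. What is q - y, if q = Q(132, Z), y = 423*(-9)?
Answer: 3807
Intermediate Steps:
Z = -64 (Z = 4*((1*(-4))*4) = 4*(-4*4) = 4*(-16) = -64)
Q(F, b) = 0 (Q(F, b) = 0*5 = 0)
y = -3807
q = 0
q - y = 0 - 1*(-3807) = 0 + 3807 = 3807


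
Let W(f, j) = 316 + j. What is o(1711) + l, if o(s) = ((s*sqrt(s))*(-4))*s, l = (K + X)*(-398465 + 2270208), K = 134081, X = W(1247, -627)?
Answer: 250383061110 - 11710084*sqrt(1711) ≈ 2.4990e+11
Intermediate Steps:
X = -311 (X = 316 - 627 = -311)
l = 250383061110 (l = (134081 - 311)*(-398465 + 2270208) = 133770*1871743 = 250383061110)
o(s) = -4*s**(5/2) (o(s) = (s**(3/2)*(-4))*s = (-4*s**(3/2))*s = -4*s**(5/2))
o(1711) + l = -11710084*sqrt(1711) + 250383061110 = 250383061110 - 11710084*sqrt(1711)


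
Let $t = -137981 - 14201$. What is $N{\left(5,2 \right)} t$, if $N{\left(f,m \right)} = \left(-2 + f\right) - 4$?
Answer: $152182$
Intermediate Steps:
$N{\left(f,m \right)} = -6 + f$
$t = -152182$
$N{\left(5,2 \right)} t = \left(-6 + 5\right) \left(-152182\right) = \left(-1\right) \left(-152182\right) = 152182$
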